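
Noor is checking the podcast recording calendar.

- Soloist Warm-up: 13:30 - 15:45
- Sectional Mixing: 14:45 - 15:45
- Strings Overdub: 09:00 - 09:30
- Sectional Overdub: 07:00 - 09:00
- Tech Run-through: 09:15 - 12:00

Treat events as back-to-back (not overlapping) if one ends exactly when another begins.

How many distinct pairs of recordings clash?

Sorted by start: Sectional Overdub, Strings Overdub, Tech Run-through, Soloist Warm-up, Sectional Mixing.
Strings Overdub starts exactly when Sectional Overdub ends (back-to-back, no overlap), so Sectional Overdub has no further overlaps.
Tech Run-through starts before Strings Overdub ends → Strings Overdub and Tech Run-through overlap.
Soloist Warm-up starts after Strings Overdub ends, so Strings Overdub has no further overlaps.
Soloist Warm-up starts after Tech Run-through ends, so Tech Run-through has no further overlaps.
Sectional Mixing starts before Soloist Warm-up ends → Soloist Warm-up and Sectional Mixing overlap.
Overlapping pairs: Sectional Mixing & Soloist Warm-up, Strings Overdub & Tech Run-through — 2 in total.

2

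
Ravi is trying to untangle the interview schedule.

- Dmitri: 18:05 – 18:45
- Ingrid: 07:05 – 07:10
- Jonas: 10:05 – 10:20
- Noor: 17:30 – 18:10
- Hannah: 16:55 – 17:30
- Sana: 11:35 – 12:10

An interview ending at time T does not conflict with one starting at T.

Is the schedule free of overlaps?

Two intervals overlap when each starts before the other ends.
Sorted by start: Ingrid, Jonas, Sana, Hannah, Noor, Dmitri.
Jonas starts after Ingrid ends, so Ingrid has no further overlaps.
Sana starts after Jonas ends, so Jonas has no further overlaps.
Hannah starts after Sana ends, so Sana has no further overlaps.
Noor starts exactly when Hannah ends (back-to-back, no overlap), so Hannah has no further overlaps.
Dmitri starts before Noor ends → Noor and Dmitri overlap.
That's a conflict, so the schedule is not conflict-free.

No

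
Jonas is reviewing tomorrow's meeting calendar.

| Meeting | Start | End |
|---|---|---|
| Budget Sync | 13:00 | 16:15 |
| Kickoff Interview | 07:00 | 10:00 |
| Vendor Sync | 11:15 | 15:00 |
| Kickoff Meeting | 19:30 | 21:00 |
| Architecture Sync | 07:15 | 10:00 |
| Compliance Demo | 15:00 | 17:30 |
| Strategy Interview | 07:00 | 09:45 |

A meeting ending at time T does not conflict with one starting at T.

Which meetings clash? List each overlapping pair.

Architecture Sync & Kickoff Interview, Architecture Sync & Strategy Interview, Budget Sync & Compliance Demo, Budget Sync & Vendor Sync, Kickoff Interview & Strategy Interview

Sorted by start: Kickoff Interview, Strategy Interview, Architecture Sync, Vendor Sync, Budget Sync, Compliance Demo, Kickoff Meeting.
Strategy Interview starts before Kickoff Interview ends → Kickoff Interview and Strategy Interview overlap.
Architecture Sync starts before Kickoff Interview ends → Kickoff Interview and Architecture Sync overlap.
Vendor Sync starts after Kickoff Interview ends; Kickoff Interview is clear from here.
Architecture Sync starts before Strategy Interview ends → Strategy Interview and Architecture Sync overlap.
Vendor Sync starts after Strategy Interview ends; Strategy Interview is clear from here.
Vendor Sync starts after Architecture Sync ends; Architecture Sync is clear from here.
Budget Sync starts before Vendor Sync ends → Vendor Sync and Budget Sync overlap.
Compliance Demo starts exactly when Vendor Sync ends (back-to-back, no overlap); Vendor Sync is clear from here.
Compliance Demo starts before Budget Sync ends → Budget Sync and Compliance Demo overlap.
Kickoff Meeting starts after Budget Sync ends.
Kickoff Meeting starts after Compliance Demo ends.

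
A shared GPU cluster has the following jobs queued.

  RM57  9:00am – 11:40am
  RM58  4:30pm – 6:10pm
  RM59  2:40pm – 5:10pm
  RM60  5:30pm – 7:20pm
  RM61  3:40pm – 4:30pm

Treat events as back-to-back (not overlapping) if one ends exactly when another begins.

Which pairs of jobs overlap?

Sorted by start: RM57, RM59, RM61, RM58, RM60.
RM59 starts after RM57 ends, so RM57 has no further overlaps.
RM61 starts before RM59 ends → RM59 and RM61 overlap.
RM58 starts before RM59 ends → RM59 and RM58 overlap.
RM60 starts after RM59 ends.
RM58 starts exactly when RM61 ends (back-to-back, no overlap), so RM61 has no further overlaps.
RM60 starts before RM58 ends → RM58 and RM60 overlap.

RM58 & RM59, RM58 & RM60, RM59 & RM61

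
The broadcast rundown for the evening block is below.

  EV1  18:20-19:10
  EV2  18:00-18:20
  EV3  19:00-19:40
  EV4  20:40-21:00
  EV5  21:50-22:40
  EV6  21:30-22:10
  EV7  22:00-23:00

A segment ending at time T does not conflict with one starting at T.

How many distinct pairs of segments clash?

Sorted by start: EV2, EV1, EV3, EV4, EV6, EV5, EV7.
EV1 starts exactly when EV2 ends (back-to-back, no overlap), so EV2 has no further overlaps.
EV3 starts before EV1 ends → EV1 and EV3 overlap.
EV4 starts after EV1 ends, so EV1 has no further overlaps.
EV4 starts after EV3 ends, so EV3 has no further overlaps.
EV6 starts after EV4 ends, so EV4 has no further overlaps.
EV5 starts before EV6 ends → EV6 and EV5 overlap.
EV7 starts before EV6 ends → EV6 and EV7 overlap.
EV7 starts before EV5 ends → EV5 and EV7 overlap.
Overlapping pairs: EV1 & EV3, EV5 & EV6, EV5 & EV7, EV6 & EV7 — 4 in total.

4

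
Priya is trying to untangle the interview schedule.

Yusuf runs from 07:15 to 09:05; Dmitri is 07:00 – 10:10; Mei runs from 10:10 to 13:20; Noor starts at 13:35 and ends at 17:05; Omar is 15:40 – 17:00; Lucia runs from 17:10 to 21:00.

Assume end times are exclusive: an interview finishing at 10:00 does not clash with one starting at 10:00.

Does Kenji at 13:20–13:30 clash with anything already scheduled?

No — it doesn't clash with anything

Dmitri: ends 10:10 at or before Kenji starts 13:20 → clear.
Yusuf: ends 09:05 at or before Kenji starts 13:20 → clear.
Mei: ends 13:20 at or before Kenji starts 13:20 → clear.
Noor: starts 13:35 at or after Kenji ends 13:30 → clear.
Omar: starts 15:40 at or after Kenji ends 13:30 → clear.
Lucia: starts 17:10 at or after Kenji ends 13:30 → clear.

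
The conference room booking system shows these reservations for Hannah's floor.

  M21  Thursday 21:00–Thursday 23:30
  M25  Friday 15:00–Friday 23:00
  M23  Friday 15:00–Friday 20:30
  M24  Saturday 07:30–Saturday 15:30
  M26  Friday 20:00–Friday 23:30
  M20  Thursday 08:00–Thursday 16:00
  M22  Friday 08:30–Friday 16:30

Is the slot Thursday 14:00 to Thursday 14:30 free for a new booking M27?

No — it overlaps M20

M20: starts Thursday 08:00 before M27 ends Thursday 14:30, and ends Thursday 16:00 after M27 starts Thursday 14:00 → overlap.
M21: starts Thursday 21:00 at or after M27 ends Thursday 14:30 → clear.
M22: starts Friday 08:30 at or after M27 ends Thursday 14:30 → clear.
M23: starts Friday 15:00 at or after M27 ends Thursday 14:30 → clear.
M25: starts Friday 15:00 at or after M27 ends Thursday 14:30 → clear.
M26: starts Friday 20:00 at or after M27 ends Thursday 14:30 → clear.
M24: starts Saturday 07:30 at or after M27 ends Thursday 14:30 → clear.
M27 overlaps M20.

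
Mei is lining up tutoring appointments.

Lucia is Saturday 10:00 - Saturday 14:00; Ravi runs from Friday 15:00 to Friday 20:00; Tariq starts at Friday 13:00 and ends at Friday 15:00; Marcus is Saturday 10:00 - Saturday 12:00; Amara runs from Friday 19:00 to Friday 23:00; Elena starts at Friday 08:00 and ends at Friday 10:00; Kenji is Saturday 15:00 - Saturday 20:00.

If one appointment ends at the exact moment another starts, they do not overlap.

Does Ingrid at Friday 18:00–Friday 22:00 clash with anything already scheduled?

Yes — it overlaps Amara, Ravi

Elena: ends Friday 10:00 at or before Ingrid starts Friday 18:00 → clear.
Tariq: ends Friday 15:00 at or before Ingrid starts Friday 18:00 → clear.
Ravi: starts Friday 15:00 before Ingrid ends Friday 22:00, and ends Friday 20:00 after Ingrid starts Friday 18:00 → overlap.
Amara: starts Friday 19:00 before Ingrid ends Friday 22:00, and ends Friday 23:00 after Ingrid starts Friday 18:00 → overlap.
Lucia: starts Saturday 10:00 at or after Ingrid ends Friday 22:00 → clear.
Marcus: starts Saturday 10:00 at or after Ingrid ends Friday 22:00 → clear.
Kenji: starts Saturday 15:00 at or after Ingrid ends Friday 22:00 → clear.
Ingrid overlaps Ravi, Amara.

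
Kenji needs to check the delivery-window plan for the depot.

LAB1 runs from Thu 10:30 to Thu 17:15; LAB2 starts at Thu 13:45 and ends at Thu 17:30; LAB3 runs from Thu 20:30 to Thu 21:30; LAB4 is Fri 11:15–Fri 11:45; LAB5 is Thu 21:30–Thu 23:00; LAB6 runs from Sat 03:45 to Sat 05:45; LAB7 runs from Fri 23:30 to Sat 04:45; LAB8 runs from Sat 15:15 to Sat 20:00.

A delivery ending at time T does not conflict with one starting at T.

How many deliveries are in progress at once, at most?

Walk through starts and ends in time order (an end at T is processed before a start at T):
Thu 10:30 start LAB1 → 1
Thu 13:45 start LAB2 → 2
Thu 17:15 end LAB1 → 1
Thu 17:30 end LAB2 → 0
Thu 20:30 start LAB3 → 1
Thu 21:30 end LAB3 → 0
Thu 21:30 start LAB5 → 1
Thu 23:00 end LAB5 → 0
Fri 11:15 start LAB4 → 1
Fri 11:45 end LAB4 → 0
Fri 23:30 start LAB7 → 1
Sat 03:45 start LAB6 → 2
Sat 04:45 end LAB7 → 1
Sat 05:45 end LAB6 → 0
Sat 15:15 start LAB8 → 1
Sat 20:00 end LAB8 → 0
Peak is 2, at Thu 13:45 (LAB1, LAB2).

2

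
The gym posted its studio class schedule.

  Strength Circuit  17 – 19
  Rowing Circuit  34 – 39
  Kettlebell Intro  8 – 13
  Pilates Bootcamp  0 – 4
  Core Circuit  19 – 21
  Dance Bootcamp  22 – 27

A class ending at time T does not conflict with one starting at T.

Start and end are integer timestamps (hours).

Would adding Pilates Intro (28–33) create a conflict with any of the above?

Pilates Bootcamp: ends 4 at or before Pilates Intro starts 28 → clear.
Kettlebell Intro: ends 13 at or before Pilates Intro starts 28 → clear.
Strength Circuit: ends 19 at or before Pilates Intro starts 28 → clear.
Core Circuit: ends 21 at or before Pilates Intro starts 28 → clear.
Dance Bootcamp: ends 27 at or before Pilates Intro starts 28 → clear.
Rowing Circuit: starts 34 at or after Pilates Intro ends 33 → clear.

No — it doesn't clash with anything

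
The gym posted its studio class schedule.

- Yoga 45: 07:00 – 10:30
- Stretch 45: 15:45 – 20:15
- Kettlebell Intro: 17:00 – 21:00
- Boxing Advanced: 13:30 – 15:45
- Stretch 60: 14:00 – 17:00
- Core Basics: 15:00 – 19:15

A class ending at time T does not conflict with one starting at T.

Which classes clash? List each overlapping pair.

Sorted by start: Yoga 45, Boxing Advanced, Stretch 60, Core Basics, Stretch 45, Kettlebell Intro.
Boxing Advanced starts after Yoga 45 ends; Yoga 45 is clear from here.
Stretch 60 starts before Boxing Advanced ends → Boxing Advanced and Stretch 60 overlap.
Core Basics starts before Boxing Advanced ends → Boxing Advanced and Core Basics overlap.
Stretch 45 starts exactly when Boxing Advanced ends (back-to-back, no overlap); Boxing Advanced is clear from here.
Core Basics starts before Stretch 60 ends → Stretch 60 and Core Basics overlap.
Stretch 45 starts before Stretch 60 ends → Stretch 60 and Stretch 45 overlap.
Kettlebell Intro starts exactly when Stretch 60 ends (back-to-back, no overlap).
Stretch 45 starts before Core Basics ends → Core Basics and Stretch 45 overlap.
Kettlebell Intro starts before Core Basics ends → Core Basics and Kettlebell Intro overlap.
Kettlebell Intro starts before Stretch 45 ends → Stretch 45 and Kettlebell Intro overlap.

Boxing Advanced & Core Basics, Boxing Advanced & Stretch 60, Core Basics & Kettlebell Intro, Core Basics & Stretch 45, Core Basics & Stretch 60, Kettlebell Intro & Stretch 45, Stretch 45 & Stretch 60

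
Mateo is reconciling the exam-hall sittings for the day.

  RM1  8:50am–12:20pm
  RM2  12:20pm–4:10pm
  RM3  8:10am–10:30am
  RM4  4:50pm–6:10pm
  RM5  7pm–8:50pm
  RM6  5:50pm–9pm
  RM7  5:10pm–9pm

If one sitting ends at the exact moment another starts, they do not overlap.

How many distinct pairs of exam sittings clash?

6

Check each pair: they overlap iff neither finishes before the other starts.
Sorted by start: RM3, RM1, RM2, RM4, RM7, RM6, RM5.
RM1 starts before RM3 ends → RM3 and RM1 overlap.
RM2 starts after RM3 ends — done with RM3.
RM2 starts exactly when RM1 ends (back-to-back, no overlap) — done with RM1.
RM4 starts after RM2 ends — done with RM2.
RM7 starts before RM4 ends → RM4 and RM7 overlap.
RM6 starts before RM4 ends → RM4 and RM6 overlap.
RM5 starts after RM4 ends.
RM6 starts before RM7 ends → RM7 and RM6 overlap.
RM5 starts before RM7 ends → RM7 and RM5 overlap.
RM5 starts before RM6 ends → RM6 and RM5 overlap.
Overlapping pairs: RM1 & RM3, RM4 & RM6, RM4 & RM7, RM5 & RM6, RM5 & RM7, RM6 & RM7 — 6 in total.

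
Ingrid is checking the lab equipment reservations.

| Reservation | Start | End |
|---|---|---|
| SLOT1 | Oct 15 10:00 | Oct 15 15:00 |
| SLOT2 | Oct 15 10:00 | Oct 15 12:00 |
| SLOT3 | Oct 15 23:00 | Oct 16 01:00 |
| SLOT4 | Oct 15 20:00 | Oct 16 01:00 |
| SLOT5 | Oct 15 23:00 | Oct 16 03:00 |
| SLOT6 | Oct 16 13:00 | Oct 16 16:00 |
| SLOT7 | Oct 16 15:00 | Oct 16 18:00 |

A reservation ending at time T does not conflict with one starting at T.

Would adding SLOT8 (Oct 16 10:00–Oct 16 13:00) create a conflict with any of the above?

SLOT1: ends Oct 15 15:00 at or before SLOT8 starts Oct 16 10:00 → clear.
SLOT2: ends Oct 15 12:00 at or before SLOT8 starts Oct 16 10:00 → clear.
SLOT4: ends Oct 16 01:00 at or before SLOT8 starts Oct 16 10:00 → clear.
SLOT3: ends Oct 16 01:00 at or before SLOT8 starts Oct 16 10:00 → clear.
SLOT5: ends Oct 16 03:00 at or before SLOT8 starts Oct 16 10:00 → clear.
SLOT6: starts Oct 16 13:00 at or after SLOT8 ends Oct 16 13:00 → clear.
SLOT7: starts Oct 16 15:00 at or after SLOT8 ends Oct 16 13:00 → clear.

No — it doesn't clash with anything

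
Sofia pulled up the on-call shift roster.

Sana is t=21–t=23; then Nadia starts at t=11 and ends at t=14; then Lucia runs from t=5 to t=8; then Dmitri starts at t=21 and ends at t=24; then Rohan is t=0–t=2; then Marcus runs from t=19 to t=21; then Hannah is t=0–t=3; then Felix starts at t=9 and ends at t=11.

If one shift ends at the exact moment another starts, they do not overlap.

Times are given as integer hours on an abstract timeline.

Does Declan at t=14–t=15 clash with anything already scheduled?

Hannah: ends t=3 at or before Declan starts t=14 → clear.
Rohan: ends t=2 at or before Declan starts t=14 → clear.
Lucia: ends t=8 at or before Declan starts t=14 → clear.
Felix: ends t=11 at or before Declan starts t=14 → clear.
Nadia: ends t=14 at or before Declan starts t=14 → clear.
Marcus: starts t=19 at or after Declan ends t=15 → clear.
Sana: starts t=21 at or after Declan ends t=15 → clear.
Dmitri: starts t=21 at or after Declan ends t=15 → clear.

No — it doesn't clash with anything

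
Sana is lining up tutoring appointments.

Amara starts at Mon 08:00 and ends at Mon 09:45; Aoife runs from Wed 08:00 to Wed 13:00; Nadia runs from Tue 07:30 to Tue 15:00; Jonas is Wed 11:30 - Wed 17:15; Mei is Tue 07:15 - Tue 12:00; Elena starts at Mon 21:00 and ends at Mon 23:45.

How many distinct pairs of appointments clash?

Sorted by start: Amara, Elena, Mei, Nadia, Aoife, Jonas.
Elena starts after Amara ends, so nothing later overlaps Amara either.
Mei starts after Elena ends, so nothing later overlaps Elena either.
Nadia starts before Mei ends → Mei and Nadia overlap.
Aoife starts after Mei ends, so nothing later overlaps Mei either.
Aoife starts after Nadia ends, so nothing later overlaps Nadia either.
Jonas starts before Aoife ends → Aoife and Jonas overlap.
Overlapping pairs: Aoife & Jonas, Mei & Nadia — 2 in total.

2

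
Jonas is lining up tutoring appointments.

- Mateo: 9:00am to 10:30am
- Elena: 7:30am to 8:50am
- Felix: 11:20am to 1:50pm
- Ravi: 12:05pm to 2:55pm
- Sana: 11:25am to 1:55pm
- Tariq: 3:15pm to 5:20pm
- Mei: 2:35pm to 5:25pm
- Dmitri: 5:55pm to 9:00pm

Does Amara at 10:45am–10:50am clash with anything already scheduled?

No — it doesn't clash with anything

Elena: ends 8:50am at or before Amara starts 10:45am → clear.
Mateo: ends 10:30am at or before Amara starts 10:45am → clear.
Felix: starts 11:20am at or after Amara ends 10:50am → clear.
Sana: starts 11:25am at or after Amara ends 10:50am → clear.
Ravi: starts 12:05pm at or after Amara ends 10:50am → clear.
Mei: starts 2:35pm at or after Amara ends 10:50am → clear.
Tariq: starts 3:15pm at or after Amara ends 10:50am → clear.
Dmitri: starts 5:55pm at or after Amara ends 10:50am → clear.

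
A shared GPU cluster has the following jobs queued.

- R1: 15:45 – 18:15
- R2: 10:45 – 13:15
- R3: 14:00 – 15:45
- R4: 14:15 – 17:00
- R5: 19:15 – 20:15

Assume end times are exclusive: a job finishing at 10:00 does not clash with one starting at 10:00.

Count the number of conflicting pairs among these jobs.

Check each pair: they overlap iff neither finishes before the other starts.
Sorted by start: R2, R3, R4, R1, R5.
R3 starts after R2 ends, so nothing later overlaps R2 either.
R4 starts before R3 ends → R3 and R4 overlap.
R1 starts exactly when R3 ends (back-to-back, no overlap), so nothing later overlaps R3 either.
R1 starts before R4 ends → R4 and R1 overlap.
R5 starts after R4 ends.
R5 starts after R1 ends.
Overlapping pairs: R1 & R4, R3 & R4 — 2 in total.

2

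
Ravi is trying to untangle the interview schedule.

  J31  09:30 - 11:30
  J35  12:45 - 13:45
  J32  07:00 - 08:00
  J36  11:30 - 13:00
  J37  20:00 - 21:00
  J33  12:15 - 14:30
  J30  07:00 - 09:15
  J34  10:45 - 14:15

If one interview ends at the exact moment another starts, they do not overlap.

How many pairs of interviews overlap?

Sorted by start: J30, J32, J31, J34, J36, J33, J35, J37.
J32 starts before J30 ends → J30 and J32 overlap.
J31 starts after J30 ends; J30 is clear from here.
J31 starts after J32 ends; J32 is clear from here.
J34 starts before J31 ends → J31 and J34 overlap.
J36 starts exactly when J31 ends (back-to-back, no overlap); J31 is clear from here.
J36 starts before J34 ends → J34 and J36 overlap.
J33 starts before J34 ends → J34 and J33 overlap.
J35 starts before J34 ends → J34 and J35 overlap.
J37 starts after J34 ends.
J33 starts before J36 ends → J36 and J33 overlap.
J35 starts before J36 ends → J36 and J35 overlap.
J37 starts after J36 ends.
J35 starts before J33 ends → J33 and J35 overlap.
J37 starts after J33 ends.
J37 starts after J35 ends.
Overlapping pairs: J30 & J32, J31 & J34, J33 & J34, J33 & J35, J33 & J36, J34 & J35, J34 & J36, J35 & J36 — 8 in total.

8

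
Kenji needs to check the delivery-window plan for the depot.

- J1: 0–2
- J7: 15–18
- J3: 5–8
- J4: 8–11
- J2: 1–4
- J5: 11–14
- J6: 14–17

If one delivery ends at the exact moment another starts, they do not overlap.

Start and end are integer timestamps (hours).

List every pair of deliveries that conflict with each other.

J1 & J2, J6 & J7

Two intervals overlap when each starts before the other ends.
Sorted by start: J1, J2, J3, J4, J5, J6, J7.
J2 starts before J1 ends → J1 and J2 overlap.
J3 starts after J1 ends, so nothing later overlaps J1 either.
J3 starts after J2 ends, so nothing later overlaps J2 either.
J4 starts exactly when J3 ends (back-to-back, no overlap), so nothing later overlaps J3 either.
J5 starts exactly when J4 ends (back-to-back, no overlap), so nothing later overlaps J4 either.
J6 starts exactly when J5 ends (back-to-back, no overlap), so nothing later overlaps J5 either.
J7 starts before J6 ends → J6 and J7 overlap.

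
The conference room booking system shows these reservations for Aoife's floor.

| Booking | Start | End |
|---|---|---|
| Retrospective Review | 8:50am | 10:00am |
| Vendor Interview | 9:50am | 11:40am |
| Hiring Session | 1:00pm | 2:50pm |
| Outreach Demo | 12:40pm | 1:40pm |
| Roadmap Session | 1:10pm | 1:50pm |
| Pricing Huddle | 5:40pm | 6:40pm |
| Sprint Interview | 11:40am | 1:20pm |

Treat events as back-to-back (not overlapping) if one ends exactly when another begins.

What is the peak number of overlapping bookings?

Sort all start/end points and keep a running count:
8:50am start Retrospective Review → 1
9:50am start Vendor Interview → 2
10:00am end Retrospective Review → 1
11:40am end Vendor Interview → 0
11:40am start Sprint Interview → 1
12:40pm start Outreach Demo → 2
1:00pm start Hiring Session → 3
1:10pm start Roadmap Session → 4
1:20pm end Sprint Interview → 3
1:40pm end Outreach Demo → 2
1:50pm end Roadmap Session → 1
2:50pm end Hiring Session → 0
5:40pm start Pricing Huddle → 1
6:40pm end Pricing Huddle → 0
Peak is 4, at 1:10pm (Hiring Session, Outreach Demo, Roadmap Session, Sprint Interview).

4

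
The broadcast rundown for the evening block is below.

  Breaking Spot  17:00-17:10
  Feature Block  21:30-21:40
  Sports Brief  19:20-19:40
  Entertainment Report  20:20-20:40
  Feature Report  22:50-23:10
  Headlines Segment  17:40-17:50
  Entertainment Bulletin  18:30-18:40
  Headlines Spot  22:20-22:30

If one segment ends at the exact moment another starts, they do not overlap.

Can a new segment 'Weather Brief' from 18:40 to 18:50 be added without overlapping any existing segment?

Breaking Spot: ends 17:10 at or before Weather Brief starts 18:40 → clear.
Headlines Segment: ends 17:50 at or before Weather Brief starts 18:40 → clear.
Entertainment Bulletin: ends 18:40 at or before Weather Brief starts 18:40 → clear.
Sports Brief: starts 19:20 at or after Weather Brief ends 18:50 → clear.
Entertainment Report: starts 20:20 at or after Weather Brief ends 18:50 → clear.
Feature Block: starts 21:30 at or after Weather Brief ends 18:50 → clear.
Headlines Spot: starts 22:20 at or after Weather Brief ends 18:50 → clear.
Feature Report: starts 22:50 at or after Weather Brief ends 18:50 → clear.

Yes — the slot is free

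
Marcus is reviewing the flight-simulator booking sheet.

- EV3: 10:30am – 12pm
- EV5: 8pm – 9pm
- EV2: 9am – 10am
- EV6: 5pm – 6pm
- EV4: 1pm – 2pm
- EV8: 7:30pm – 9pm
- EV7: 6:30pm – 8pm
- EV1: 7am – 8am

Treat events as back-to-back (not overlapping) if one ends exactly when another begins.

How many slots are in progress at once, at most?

Sweep the timeline, counting +1 at each start and −1 at each end (ends before starts at a tie):
7am start EV1 → 1
8am end EV1 → 0
9am start EV2 → 1
10am end EV2 → 0
10:30am start EV3 → 1
12pm end EV3 → 0
1pm start EV4 → 1
2pm end EV4 → 0
5pm start EV6 → 1
6pm end EV6 → 0
6:30pm start EV7 → 1
7:30pm start EV8 → 2
8pm end EV7 → 1
8pm start EV5 → 2
9pm end EV5 → 1
9pm end EV8 → 0
Peak is 2, at 7:30pm (EV7, EV8).

2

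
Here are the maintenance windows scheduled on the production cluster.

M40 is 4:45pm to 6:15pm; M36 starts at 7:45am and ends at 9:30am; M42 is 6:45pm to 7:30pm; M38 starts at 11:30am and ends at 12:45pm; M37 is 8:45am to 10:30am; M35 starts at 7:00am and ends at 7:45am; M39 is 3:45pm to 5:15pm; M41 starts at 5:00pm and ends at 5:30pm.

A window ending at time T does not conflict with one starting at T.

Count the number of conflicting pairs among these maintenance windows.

4

Sorted by start: M35, M36, M37, M38, M39, M40, M41, M42.
M36 starts exactly when M35 ends (back-to-back, no overlap), so nothing later overlaps M35 either.
M37 starts before M36 ends → M36 and M37 overlap.
M38 starts after M36 ends, so nothing later overlaps M36 either.
M38 starts after M37 ends, so nothing later overlaps M37 either.
M39 starts after M38 ends, so nothing later overlaps M38 either.
M40 starts before M39 ends → M39 and M40 overlap.
M41 starts before M39 ends → M39 and M41 overlap.
M42 starts after M39 ends.
M41 starts before M40 ends → M40 and M41 overlap.
M42 starts after M40 ends.
M42 starts after M41 ends.
Overlapping pairs: M36 & M37, M39 & M40, M39 & M41, M40 & M41 — 4 in total.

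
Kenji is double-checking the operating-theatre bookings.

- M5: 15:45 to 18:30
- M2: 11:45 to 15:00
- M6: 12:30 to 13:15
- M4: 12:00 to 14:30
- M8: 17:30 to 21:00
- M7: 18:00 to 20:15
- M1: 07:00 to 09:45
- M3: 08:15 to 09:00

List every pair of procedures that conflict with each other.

Sorted by start: M1, M3, M2, M4, M6, M5, M8, M7.
M3 starts before M1 ends → M1 and M3 overlap.
M2 starts after M1 ends, so nothing later overlaps M1 either.
M2 starts after M3 ends, so nothing later overlaps M3 either.
M4 starts before M2 ends → M2 and M4 overlap.
M6 starts before M2 ends → M2 and M6 overlap.
M5 starts after M2 ends, so nothing later overlaps M2 either.
M6 starts before M4 ends → M4 and M6 overlap.
M5 starts after M4 ends, so nothing later overlaps M4 either.
M5 starts after M6 ends, so nothing later overlaps M6 either.
M8 starts before M5 ends → M5 and M8 overlap.
M7 starts before M5 ends → M5 and M7 overlap.
M7 starts before M8 ends → M8 and M7 overlap.

M1 & M3, M2 & M4, M2 & M6, M4 & M6, M5 & M7, M5 & M8, M7 & M8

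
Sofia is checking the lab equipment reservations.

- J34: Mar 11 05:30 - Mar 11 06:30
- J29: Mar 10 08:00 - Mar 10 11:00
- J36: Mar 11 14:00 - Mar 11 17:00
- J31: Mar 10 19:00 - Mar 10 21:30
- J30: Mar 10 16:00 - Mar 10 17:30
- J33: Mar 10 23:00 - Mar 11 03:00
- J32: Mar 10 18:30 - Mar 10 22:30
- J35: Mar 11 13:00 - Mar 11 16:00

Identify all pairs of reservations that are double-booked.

J31 & J32, J35 & J36

Sorted by start: J29, J30, J32, J31, J33, J34, J35, J36.
J30 starts after J29 ends, so J29 has no further overlaps.
J32 starts after J30 ends, so J30 has no further overlaps.
J31 starts before J32 ends → J32 and J31 overlap.
J33 starts after J32 ends, so J32 has no further overlaps.
J33 starts after J31 ends, so J31 has no further overlaps.
J34 starts after J33 ends, so J33 has no further overlaps.
J35 starts after J34 ends, so J34 has no further overlaps.
J36 starts before J35 ends → J35 and J36 overlap.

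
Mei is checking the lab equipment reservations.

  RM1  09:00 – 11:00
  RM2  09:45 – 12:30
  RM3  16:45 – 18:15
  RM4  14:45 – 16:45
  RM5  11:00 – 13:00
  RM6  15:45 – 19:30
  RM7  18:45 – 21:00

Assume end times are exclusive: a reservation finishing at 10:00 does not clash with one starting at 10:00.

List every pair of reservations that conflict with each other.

RM1 & RM2, RM2 & RM5, RM3 & RM6, RM4 & RM6, RM6 & RM7

Sorted by start: RM1, RM2, RM5, RM4, RM6, RM3, RM7.
RM2 starts before RM1 ends → RM1 and RM2 overlap.
RM5 starts exactly when RM1 ends (back-to-back, no overlap); RM1 is clear from here.
RM5 starts before RM2 ends → RM2 and RM5 overlap.
RM4 starts after RM2 ends; RM2 is clear from here.
RM4 starts after RM5 ends; RM5 is clear from here.
RM6 starts before RM4 ends → RM4 and RM6 overlap.
RM3 starts exactly when RM4 ends (back-to-back, no overlap); RM4 is clear from here.
RM3 starts before RM6 ends → RM6 and RM3 overlap.
RM7 starts before RM6 ends → RM6 and RM7 overlap.
RM7 starts after RM3 ends.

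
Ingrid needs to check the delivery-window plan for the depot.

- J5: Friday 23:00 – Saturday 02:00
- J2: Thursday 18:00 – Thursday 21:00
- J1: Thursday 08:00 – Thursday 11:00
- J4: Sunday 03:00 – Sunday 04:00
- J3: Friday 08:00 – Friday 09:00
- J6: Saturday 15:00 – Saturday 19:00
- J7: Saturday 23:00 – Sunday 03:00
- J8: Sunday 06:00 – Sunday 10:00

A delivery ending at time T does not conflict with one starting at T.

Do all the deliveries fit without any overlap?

Two intervals overlap when each starts before the other ends.
Sorted by start: J1, J2, J3, J5, J6, J7, J4, J8.
J2 starts after J1 ends, so J1 has no further overlaps.
J3 starts after J2 ends, so J2 has no further overlaps.
J5 starts after J3 ends, so J3 has no further overlaps.
J6 starts after J5 ends, so J5 has no further overlaps.
J7 starts after J6 ends, so J6 has no further overlaps.
J4 starts exactly when J7 ends (back-to-back, no overlap), so J7 has no further overlaps.
J8 starts after J4 ends.
Every pair is clear; the schedule has no overlaps.

Yes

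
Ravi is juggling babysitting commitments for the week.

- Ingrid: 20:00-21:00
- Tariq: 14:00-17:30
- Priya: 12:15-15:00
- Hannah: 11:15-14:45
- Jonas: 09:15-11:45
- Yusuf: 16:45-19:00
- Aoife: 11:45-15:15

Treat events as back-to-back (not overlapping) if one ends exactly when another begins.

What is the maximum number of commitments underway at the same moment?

Sweep the timeline, counting +1 at each start and −1 at each end (ends before starts at a tie):
09:15 start Jonas → 1
11:15 start Hannah → 2
11:45 end Jonas → 1
11:45 start Aoife → 2
12:15 start Priya → 3
14:00 start Tariq → 4
14:45 end Hannah → 3
15:00 end Priya → 2
15:15 end Aoife → 1
16:45 start Yusuf → 2
17:30 end Tariq → 1
19:00 end Yusuf → 0
20:00 start Ingrid → 1
21:00 end Ingrid → 0
Peak is 4, at 14:00 (Aoife, Hannah, Priya, Tariq).

4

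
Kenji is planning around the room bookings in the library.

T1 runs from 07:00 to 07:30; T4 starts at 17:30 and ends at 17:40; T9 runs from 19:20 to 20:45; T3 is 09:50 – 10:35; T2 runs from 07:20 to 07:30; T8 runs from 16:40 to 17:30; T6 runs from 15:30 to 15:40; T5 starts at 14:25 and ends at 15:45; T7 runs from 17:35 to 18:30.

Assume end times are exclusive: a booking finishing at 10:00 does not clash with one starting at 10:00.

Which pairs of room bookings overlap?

Sorted by start: T1, T2, T3, T5, T6, T8, T4, T7, T9.
T2 starts before T1 ends → T1 and T2 overlap.
T3 starts after T1 ends, so T1 has no further overlaps.
T3 starts after T2 ends, so T2 has no further overlaps.
T5 starts after T3 ends, so T3 has no further overlaps.
T6 starts before T5 ends → T5 and T6 overlap.
T8 starts after T5 ends, so T5 has no further overlaps.
T8 starts after T6 ends, so T6 has no further overlaps.
T4 starts exactly when T8 ends (back-to-back, no overlap), so T8 has no further overlaps.
T7 starts before T4 ends → T4 and T7 overlap.
T9 starts after T4 ends.
T9 starts after T7 ends.

T1 & T2, T4 & T7, T5 & T6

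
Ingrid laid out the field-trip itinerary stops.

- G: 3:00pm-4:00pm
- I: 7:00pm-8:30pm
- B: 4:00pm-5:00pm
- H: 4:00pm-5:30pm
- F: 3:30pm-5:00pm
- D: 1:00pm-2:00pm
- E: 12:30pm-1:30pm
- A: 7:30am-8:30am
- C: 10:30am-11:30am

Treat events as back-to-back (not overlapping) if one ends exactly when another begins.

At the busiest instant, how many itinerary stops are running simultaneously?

3

Sort all start/end points and keep a running count:
7:30am start A → 1
8:30am end A → 0
10:30am start C → 1
11:30am end C → 0
12:30pm start E → 1
1:00pm start D → 2
1:30pm end E → 1
2:00pm end D → 0
3:00pm start G → 1
3:30pm start F → 2
4:00pm end G → 1
4:00pm start B → 2
4:00pm start H → 3
5:00pm end B → 2
5:00pm end F → 1
5:30pm end H → 0
7:00pm start I → 1
8:30pm end I → 0
Peak is 3, at 4:00pm (B, F, H).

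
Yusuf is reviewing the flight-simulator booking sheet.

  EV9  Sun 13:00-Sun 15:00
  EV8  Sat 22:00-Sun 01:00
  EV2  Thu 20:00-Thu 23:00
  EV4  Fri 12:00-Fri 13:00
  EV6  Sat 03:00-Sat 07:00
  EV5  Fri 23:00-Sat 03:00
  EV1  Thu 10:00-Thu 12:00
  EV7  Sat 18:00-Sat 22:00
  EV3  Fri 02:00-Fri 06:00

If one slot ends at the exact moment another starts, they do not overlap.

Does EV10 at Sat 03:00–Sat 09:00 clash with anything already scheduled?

EV1: ends Thu 12:00 at or before EV10 starts Sat 03:00 → clear.
EV2: ends Thu 23:00 at or before EV10 starts Sat 03:00 → clear.
EV3: ends Fri 06:00 at or before EV10 starts Sat 03:00 → clear.
EV4: ends Fri 13:00 at or before EV10 starts Sat 03:00 → clear.
EV5: ends Sat 03:00 at or before EV10 starts Sat 03:00 → clear.
EV6: starts Sat 03:00 before EV10 ends Sat 09:00, and ends Sat 07:00 after EV10 starts Sat 03:00 → overlap.
EV7: starts Sat 18:00 at or after EV10 ends Sat 09:00 → clear.
EV8: starts Sat 22:00 at or after EV10 ends Sat 09:00 → clear.
EV9: starts Sun 13:00 at or after EV10 ends Sat 09:00 → clear.
EV10 overlaps EV6.

Yes — it overlaps EV6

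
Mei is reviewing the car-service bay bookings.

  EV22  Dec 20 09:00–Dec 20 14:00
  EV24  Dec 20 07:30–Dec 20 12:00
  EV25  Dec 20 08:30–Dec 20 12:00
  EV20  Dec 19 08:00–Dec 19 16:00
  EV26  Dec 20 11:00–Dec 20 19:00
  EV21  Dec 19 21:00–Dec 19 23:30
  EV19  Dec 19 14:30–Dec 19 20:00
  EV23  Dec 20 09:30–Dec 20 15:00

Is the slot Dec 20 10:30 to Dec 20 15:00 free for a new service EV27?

EV20: ends Dec 19 16:00 at or before EV27 starts Dec 20 10:30 → clear.
EV19: ends Dec 19 20:00 at or before EV27 starts Dec 20 10:30 → clear.
EV21: ends Dec 19 23:30 at or before EV27 starts Dec 20 10:30 → clear.
EV24: starts Dec 20 07:30 before EV27 ends Dec 20 15:00, and ends Dec 20 12:00 after EV27 starts Dec 20 10:30 → overlap.
EV25: starts Dec 20 08:30 before EV27 ends Dec 20 15:00, and ends Dec 20 12:00 after EV27 starts Dec 20 10:30 → overlap.
EV22: starts Dec 20 09:00 before EV27 ends Dec 20 15:00, and ends Dec 20 14:00 after EV27 starts Dec 20 10:30 → overlap.
EV23: starts Dec 20 09:30 before EV27 ends Dec 20 15:00, and ends Dec 20 15:00 after EV27 starts Dec 20 10:30 → overlap.
EV26: starts Dec 20 11:00 before EV27 ends Dec 20 15:00, and ends Dec 20 19:00 after EV27 starts Dec 20 10:30 → overlap.
EV27 overlaps EV22, EV23, EV24, EV25, EV26.

No — it overlaps EV22, EV23, EV24, EV25, EV26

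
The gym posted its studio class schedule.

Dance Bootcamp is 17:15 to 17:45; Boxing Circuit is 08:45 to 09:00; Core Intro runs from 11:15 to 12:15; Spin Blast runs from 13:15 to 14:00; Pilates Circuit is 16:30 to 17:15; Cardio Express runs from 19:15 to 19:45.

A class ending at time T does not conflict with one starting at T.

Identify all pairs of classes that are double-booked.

Check each pair: they overlap iff neither finishes before the other starts.
Sorted by start: Boxing Circuit, Core Intro, Spin Blast, Pilates Circuit, Dance Bootcamp, Cardio Express.
Core Intro starts after Boxing Circuit ends — done with Boxing Circuit.
Spin Blast starts after Core Intro ends — done with Core Intro.
Pilates Circuit starts after Spin Blast ends — done with Spin Blast.
Dance Bootcamp starts exactly when Pilates Circuit ends (back-to-back, no overlap) — done with Pilates Circuit.
Cardio Express starts after Dance Bootcamp ends.

none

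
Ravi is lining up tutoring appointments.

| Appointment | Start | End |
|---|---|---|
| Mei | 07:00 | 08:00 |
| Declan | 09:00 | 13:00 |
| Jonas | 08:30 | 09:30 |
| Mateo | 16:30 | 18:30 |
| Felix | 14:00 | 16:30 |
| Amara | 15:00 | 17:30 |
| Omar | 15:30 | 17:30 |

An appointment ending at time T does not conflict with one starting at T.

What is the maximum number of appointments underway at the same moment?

3

Sweep the timeline, counting +1 at each start and −1 at each end (ends before starts at a tie):
07:00 start Mei → 1
08:00 end Mei → 0
08:30 start Jonas → 1
09:00 start Declan → 2
09:30 end Jonas → 1
13:00 end Declan → 0
14:00 start Felix → 1
15:00 start Amara → 2
15:30 start Omar → 3
16:30 end Felix → 2
16:30 start Mateo → 3
17:30 end Amara → 2
17:30 end Omar → 1
18:30 end Mateo → 0
Peak is 3, at 15:30 (Amara, Felix, Omar).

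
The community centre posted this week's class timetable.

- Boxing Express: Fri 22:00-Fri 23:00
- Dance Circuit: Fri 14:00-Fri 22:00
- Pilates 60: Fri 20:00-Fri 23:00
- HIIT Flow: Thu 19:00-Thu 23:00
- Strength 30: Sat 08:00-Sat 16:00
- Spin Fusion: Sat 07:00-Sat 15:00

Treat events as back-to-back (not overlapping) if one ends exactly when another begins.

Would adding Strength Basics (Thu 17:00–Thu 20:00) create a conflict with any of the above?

Yes — it overlaps HIIT Flow

HIIT Flow: starts Thu 19:00 before Strength Basics ends Thu 20:00, and ends Thu 23:00 after Strength Basics starts Thu 17:00 → overlap.
Dance Circuit: starts Fri 14:00 at or after Strength Basics ends Thu 20:00 → clear.
Pilates 60: starts Fri 20:00 at or after Strength Basics ends Thu 20:00 → clear.
Boxing Express: starts Fri 22:00 at or after Strength Basics ends Thu 20:00 → clear.
Spin Fusion: starts Sat 07:00 at or after Strength Basics ends Thu 20:00 → clear.
Strength 30: starts Sat 08:00 at or after Strength Basics ends Thu 20:00 → clear.
Strength Basics overlaps HIIT Flow.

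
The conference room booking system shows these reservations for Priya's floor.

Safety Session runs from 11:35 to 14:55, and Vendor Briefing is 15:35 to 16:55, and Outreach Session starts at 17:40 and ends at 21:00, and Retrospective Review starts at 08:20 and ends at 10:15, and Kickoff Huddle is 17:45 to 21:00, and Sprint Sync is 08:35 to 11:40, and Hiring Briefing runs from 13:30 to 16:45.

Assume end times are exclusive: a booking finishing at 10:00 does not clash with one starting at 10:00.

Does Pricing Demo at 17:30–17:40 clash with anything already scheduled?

No — it doesn't clash with anything

Retrospective Review: ends 10:15 at or before Pricing Demo starts 17:30 → clear.
Sprint Sync: ends 11:40 at or before Pricing Demo starts 17:30 → clear.
Safety Session: ends 14:55 at or before Pricing Demo starts 17:30 → clear.
Hiring Briefing: ends 16:45 at or before Pricing Demo starts 17:30 → clear.
Vendor Briefing: ends 16:55 at or before Pricing Demo starts 17:30 → clear.
Outreach Session: starts 17:40 at or after Pricing Demo ends 17:40 → clear.
Kickoff Huddle: starts 17:45 at or after Pricing Demo ends 17:40 → clear.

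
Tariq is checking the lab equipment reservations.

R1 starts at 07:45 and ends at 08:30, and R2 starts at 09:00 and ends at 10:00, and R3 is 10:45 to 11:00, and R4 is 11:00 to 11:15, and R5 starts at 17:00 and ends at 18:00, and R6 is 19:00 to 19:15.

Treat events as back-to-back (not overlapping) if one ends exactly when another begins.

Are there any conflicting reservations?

No

Sorted by start: R1, R2, R3, R4, R5, R6.
R2 starts after R1 ends, so R1 has no further overlaps.
R3 starts after R2 ends, so R2 has no further overlaps.
R4 starts exactly when R3 ends (back-to-back, no overlap), so R3 has no further overlaps.
R5 starts after R4 ends, so R4 has no further overlaps.
R6 starts after R5 ends.
Every pair is clear; the schedule has no overlaps.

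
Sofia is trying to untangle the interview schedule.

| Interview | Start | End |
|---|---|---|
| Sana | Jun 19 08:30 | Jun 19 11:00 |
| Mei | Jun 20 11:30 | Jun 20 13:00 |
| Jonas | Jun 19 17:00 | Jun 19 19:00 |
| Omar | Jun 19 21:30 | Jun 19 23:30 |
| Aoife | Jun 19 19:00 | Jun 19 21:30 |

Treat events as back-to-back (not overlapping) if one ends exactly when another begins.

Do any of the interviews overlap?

Sorted by start: Sana, Jonas, Aoife, Omar, Mei.
Jonas starts after Sana ends; Sana is clear from here.
Aoife starts exactly when Jonas ends (back-to-back, no overlap); Jonas is clear from here.
Omar starts exactly when Aoife ends (back-to-back, no overlap); Aoife is clear from here.
Mei starts after Omar ends.
Every pair is clear; the schedule has no overlaps.

No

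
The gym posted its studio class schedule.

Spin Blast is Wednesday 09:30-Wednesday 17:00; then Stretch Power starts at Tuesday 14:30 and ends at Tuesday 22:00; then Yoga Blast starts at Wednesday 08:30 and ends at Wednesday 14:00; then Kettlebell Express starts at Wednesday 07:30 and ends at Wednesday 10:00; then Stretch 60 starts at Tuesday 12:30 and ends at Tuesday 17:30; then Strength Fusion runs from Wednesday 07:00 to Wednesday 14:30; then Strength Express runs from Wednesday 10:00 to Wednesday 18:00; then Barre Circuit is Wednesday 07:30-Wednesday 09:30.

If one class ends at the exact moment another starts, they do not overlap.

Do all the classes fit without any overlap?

Two intervals overlap when each starts before the other ends.
Sorted by start: Stretch 60, Stretch Power, Strength Fusion, Barre Circuit, Kettlebell Express, Yoga Blast, Spin Blast, Strength Express.
Stretch Power starts before Stretch 60 ends → Stretch 60 and Stretch Power overlap.
That's a conflict, so the schedule is not conflict-free.

No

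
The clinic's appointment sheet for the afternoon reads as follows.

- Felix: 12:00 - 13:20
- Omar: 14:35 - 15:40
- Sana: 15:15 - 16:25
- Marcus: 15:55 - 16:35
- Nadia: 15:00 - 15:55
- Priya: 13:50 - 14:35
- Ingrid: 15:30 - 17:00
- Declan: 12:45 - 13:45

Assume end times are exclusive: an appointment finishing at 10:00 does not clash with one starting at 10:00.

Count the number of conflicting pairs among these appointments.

9

Two intervals overlap when each starts before the other ends.
Sorted by start: Felix, Declan, Priya, Omar, Nadia, Sana, Ingrid, Marcus.
Declan starts before Felix ends → Felix and Declan overlap.
Priya starts after Felix ends, so nothing later overlaps Felix either.
Priya starts after Declan ends, so nothing later overlaps Declan either.
Omar starts exactly when Priya ends (back-to-back, no overlap), so nothing later overlaps Priya either.
Nadia starts before Omar ends → Omar and Nadia overlap.
Sana starts before Omar ends → Omar and Sana overlap.
Ingrid starts before Omar ends → Omar and Ingrid overlap.
Marcus starts after Omar ends.
Sana starts before Nadia ends → Nadia and Sana overlap.
Ingrid starts before Nadia ends → Nadia and Ingrid overlap.
Marcus starts exactly when Nadia ends (back-to-back, no overlap).
Ingrid starts before Sana ends → Sana and Ingrid overlap.
Marcus starts before Sana ends → Sana and Marcus overlap.
Marcus starts before Ingrid ends → Ingrid and Marcus overlap.
Overlapping pairs: Declan & Felix, Ingrid & Marcus, Ingrid & Nadia, Ingrid & Omar, Ingrid & Sana, Marcus & Sana, Nadia & Omar, Nadia & Sana, Omar & Sana — 9 in total.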